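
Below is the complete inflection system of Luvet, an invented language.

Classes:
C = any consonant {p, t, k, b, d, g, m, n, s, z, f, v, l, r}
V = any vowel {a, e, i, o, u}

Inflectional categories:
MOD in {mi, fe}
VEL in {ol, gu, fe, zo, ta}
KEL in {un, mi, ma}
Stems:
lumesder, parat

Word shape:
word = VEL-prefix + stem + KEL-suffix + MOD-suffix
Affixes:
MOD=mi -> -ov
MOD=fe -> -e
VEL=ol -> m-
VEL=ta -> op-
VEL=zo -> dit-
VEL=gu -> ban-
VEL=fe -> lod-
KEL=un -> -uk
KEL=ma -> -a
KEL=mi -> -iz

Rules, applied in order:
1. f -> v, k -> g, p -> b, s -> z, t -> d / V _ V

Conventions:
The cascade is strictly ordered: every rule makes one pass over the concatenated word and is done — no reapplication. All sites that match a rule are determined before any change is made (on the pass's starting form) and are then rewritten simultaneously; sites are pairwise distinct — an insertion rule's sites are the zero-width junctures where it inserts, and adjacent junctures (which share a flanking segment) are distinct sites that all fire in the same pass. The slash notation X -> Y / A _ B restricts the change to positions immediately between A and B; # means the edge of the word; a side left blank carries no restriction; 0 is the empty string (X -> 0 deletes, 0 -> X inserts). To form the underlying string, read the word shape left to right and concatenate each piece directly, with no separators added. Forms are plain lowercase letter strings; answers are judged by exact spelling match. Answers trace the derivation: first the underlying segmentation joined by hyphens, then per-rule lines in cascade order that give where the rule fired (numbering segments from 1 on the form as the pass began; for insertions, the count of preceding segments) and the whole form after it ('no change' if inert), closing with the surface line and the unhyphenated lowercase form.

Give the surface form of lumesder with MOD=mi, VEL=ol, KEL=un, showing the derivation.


underlying: m-lumesder-uk-ov
1. f -> v, k -> g, p -> b, s -> z, t -> d / V _ V: fires at position(s) 11: mlumesderugov
surface: mlumesderugov


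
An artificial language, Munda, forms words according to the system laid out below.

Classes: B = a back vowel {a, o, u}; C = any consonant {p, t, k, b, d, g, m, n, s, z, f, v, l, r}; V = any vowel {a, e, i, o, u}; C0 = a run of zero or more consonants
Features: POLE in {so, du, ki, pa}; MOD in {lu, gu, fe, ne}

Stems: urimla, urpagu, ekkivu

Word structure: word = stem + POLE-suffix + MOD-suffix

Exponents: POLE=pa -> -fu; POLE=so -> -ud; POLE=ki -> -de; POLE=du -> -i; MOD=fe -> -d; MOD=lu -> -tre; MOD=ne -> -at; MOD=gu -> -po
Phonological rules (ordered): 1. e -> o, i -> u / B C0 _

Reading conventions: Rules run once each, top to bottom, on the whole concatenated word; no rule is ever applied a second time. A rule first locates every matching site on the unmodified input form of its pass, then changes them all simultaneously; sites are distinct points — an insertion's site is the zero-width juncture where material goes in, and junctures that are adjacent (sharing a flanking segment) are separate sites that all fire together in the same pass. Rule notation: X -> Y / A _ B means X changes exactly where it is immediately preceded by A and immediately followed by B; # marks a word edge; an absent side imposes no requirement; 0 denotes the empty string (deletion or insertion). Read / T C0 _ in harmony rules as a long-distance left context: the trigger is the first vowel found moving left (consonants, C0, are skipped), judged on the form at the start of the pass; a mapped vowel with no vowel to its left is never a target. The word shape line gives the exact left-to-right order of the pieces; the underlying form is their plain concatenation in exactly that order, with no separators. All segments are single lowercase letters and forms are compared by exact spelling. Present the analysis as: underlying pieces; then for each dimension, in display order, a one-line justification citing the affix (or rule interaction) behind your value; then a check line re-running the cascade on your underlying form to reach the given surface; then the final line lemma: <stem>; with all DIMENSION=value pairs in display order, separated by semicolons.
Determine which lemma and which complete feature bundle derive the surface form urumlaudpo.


underlying: urimla-ud-po
POLE=so - signalled by the affix -ud
MOD=gu - signalled by the affix -po
check: urimlaudpo -> urumlaudpo
lemma: urimla; POLE=so; MOD=gu


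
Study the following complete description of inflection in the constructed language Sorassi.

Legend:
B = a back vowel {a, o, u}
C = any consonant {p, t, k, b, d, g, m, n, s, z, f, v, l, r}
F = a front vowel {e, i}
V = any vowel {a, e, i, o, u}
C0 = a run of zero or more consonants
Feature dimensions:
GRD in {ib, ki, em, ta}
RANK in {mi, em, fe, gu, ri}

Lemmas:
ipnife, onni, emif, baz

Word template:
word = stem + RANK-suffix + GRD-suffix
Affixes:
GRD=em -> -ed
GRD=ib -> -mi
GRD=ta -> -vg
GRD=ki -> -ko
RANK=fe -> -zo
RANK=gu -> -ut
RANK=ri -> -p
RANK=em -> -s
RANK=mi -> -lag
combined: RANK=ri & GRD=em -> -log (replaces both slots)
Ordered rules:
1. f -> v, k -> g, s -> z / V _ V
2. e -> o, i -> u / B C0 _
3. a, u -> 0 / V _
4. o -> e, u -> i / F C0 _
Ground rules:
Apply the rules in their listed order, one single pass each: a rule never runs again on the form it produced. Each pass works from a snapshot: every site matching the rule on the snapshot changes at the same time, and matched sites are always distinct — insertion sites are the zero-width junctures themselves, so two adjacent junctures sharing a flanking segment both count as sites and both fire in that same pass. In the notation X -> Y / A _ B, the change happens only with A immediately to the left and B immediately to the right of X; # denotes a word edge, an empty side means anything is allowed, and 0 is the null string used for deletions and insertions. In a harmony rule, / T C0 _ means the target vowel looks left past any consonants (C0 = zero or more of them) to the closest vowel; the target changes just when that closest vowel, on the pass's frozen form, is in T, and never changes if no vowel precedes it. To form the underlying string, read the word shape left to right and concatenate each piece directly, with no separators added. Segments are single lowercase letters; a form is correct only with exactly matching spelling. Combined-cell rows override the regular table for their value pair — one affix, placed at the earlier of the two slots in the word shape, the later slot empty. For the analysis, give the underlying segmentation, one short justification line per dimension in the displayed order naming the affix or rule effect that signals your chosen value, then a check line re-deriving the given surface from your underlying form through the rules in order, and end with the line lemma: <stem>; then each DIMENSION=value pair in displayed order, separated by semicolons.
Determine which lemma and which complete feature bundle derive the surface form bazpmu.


underlying: baz-p-mi
GRD=ib - signalled by the affix -mi
RANK=ri - signalled by the affix -p
check: bazpmi -> bazpmi -> bazpmu -> bazpmu -> bazpmu
lemma: baz; GRD=ib; RANK=ri


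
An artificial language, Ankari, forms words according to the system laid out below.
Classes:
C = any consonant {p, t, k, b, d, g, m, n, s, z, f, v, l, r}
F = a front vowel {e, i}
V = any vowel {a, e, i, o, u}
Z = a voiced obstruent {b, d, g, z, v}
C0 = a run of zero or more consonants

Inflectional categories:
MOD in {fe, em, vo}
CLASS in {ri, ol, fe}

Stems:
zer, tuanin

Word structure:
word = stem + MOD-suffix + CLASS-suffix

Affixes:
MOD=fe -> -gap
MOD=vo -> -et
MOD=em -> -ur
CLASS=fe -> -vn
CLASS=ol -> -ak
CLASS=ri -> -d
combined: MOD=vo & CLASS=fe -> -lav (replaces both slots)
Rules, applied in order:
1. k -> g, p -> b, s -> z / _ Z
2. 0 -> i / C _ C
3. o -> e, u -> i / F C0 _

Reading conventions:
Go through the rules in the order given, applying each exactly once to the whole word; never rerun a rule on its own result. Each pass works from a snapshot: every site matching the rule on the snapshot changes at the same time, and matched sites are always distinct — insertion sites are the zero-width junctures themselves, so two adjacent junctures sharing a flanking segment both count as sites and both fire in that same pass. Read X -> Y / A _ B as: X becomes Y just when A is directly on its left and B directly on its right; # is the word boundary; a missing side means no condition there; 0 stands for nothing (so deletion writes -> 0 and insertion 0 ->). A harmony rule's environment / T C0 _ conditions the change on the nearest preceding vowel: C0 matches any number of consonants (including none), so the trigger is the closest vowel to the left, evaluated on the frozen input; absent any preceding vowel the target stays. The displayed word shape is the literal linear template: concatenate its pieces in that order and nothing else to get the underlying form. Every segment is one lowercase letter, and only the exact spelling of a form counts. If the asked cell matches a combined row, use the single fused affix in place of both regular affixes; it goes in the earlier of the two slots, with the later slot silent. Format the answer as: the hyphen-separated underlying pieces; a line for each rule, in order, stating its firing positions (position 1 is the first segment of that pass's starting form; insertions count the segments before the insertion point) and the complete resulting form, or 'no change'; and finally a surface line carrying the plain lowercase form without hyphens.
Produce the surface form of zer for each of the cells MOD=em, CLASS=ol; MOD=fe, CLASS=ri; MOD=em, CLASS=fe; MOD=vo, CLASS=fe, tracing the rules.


cell MOD=em, CLASS=ol:
underlying: zer-ur-ak
1. k -> g, p -> b, s -> z / _ Z: no change
2. 0 -> i / C _ C: no change
3. o -> e, u -> i / F C0 _: fires at position(s) 4: zerirak
surface: zerirak

cell MOD=fe, CLASS=ri:
underlying: zer-gap-d
1. k -> g, p -> b, s -> z / _ Z: fires at position(s) 6: zergabd
2. 0 -> i / C _ C: inserts after position(s) 3, 6: zerigabid
3. o -> e, u -> i / F C0 _: no change
surface: zerigabid

cell MOD=em, CLASS=fe:
underlying: zer-ur-vn
1. k -> g, p -> b, s -> z / _ Z: no change
2. 0 -> i / C _ C: inserts after position(s) 5, 6: zerurivin
3. o -> e, u -> i / F C0 _: fires at position(s) 4: zeririvin
surface: zeririvin

cell MOD=vo, CLASS=fe:
underlying: zer-lav
1. k -> g, p -> b, s -> z / _ Z: no change
2. 0 -> i / C _ C: inserts after position(s) 3: zerilav
3. o -> e, u -> i / F C0 _: no change
surface: zerilav


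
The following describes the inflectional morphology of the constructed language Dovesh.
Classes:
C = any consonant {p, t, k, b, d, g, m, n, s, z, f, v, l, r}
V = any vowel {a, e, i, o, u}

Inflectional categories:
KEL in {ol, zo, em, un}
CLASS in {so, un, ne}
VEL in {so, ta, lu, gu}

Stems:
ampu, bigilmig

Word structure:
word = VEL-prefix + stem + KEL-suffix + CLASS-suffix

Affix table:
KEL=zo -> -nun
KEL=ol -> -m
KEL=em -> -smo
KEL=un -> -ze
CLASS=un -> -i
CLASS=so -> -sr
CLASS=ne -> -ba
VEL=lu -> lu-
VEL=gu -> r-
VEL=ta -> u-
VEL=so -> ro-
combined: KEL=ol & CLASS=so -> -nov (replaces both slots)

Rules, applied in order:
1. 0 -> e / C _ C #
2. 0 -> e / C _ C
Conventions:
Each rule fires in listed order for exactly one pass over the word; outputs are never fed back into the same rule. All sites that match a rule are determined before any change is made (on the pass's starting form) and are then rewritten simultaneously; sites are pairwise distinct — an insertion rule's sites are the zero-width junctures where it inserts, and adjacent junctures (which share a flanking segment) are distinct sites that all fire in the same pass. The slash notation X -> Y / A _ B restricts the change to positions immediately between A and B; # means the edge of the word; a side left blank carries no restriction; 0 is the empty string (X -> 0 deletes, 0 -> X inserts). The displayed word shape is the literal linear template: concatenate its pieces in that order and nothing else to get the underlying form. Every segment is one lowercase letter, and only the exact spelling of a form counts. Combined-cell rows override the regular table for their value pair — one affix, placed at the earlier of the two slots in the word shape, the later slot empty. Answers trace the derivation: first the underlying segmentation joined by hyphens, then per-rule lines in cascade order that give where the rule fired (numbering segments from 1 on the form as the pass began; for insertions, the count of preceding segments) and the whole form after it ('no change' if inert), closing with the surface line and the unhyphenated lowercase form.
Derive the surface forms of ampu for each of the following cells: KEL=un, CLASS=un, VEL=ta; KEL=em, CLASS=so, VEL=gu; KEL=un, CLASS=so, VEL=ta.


cell KEL=un, CLASS=un, VEL=ta:
underlying: u-ampu-ze-i
1. 0 -> e / C _ C #: no change
2. 0 -> e / C _ C: inserts after position(s) 3: uamepuzei
surface: uamepuzei

cell KEL=em, CLASS=so, VEL=gu:
underlying: r-ampu-smo-sr
1. 0 -> e / C _ C #: inserts after position(s) 9: rampusmoser
2. 0 -> e / C _ C: inserts after position(s) 3, 6: ramepusemoser
surface: ramepusemoser

cell KEL=un, CLASS=so, VEL=ta:
underlying: u-ampu-ze-sr
1. 0 -> e / C _ C #: inserts after position(s) 8: uampuzeser
2. 0 -> e / C _ C: inserts after position(s) 3: uamepuzeser
surface: uamepuzeser


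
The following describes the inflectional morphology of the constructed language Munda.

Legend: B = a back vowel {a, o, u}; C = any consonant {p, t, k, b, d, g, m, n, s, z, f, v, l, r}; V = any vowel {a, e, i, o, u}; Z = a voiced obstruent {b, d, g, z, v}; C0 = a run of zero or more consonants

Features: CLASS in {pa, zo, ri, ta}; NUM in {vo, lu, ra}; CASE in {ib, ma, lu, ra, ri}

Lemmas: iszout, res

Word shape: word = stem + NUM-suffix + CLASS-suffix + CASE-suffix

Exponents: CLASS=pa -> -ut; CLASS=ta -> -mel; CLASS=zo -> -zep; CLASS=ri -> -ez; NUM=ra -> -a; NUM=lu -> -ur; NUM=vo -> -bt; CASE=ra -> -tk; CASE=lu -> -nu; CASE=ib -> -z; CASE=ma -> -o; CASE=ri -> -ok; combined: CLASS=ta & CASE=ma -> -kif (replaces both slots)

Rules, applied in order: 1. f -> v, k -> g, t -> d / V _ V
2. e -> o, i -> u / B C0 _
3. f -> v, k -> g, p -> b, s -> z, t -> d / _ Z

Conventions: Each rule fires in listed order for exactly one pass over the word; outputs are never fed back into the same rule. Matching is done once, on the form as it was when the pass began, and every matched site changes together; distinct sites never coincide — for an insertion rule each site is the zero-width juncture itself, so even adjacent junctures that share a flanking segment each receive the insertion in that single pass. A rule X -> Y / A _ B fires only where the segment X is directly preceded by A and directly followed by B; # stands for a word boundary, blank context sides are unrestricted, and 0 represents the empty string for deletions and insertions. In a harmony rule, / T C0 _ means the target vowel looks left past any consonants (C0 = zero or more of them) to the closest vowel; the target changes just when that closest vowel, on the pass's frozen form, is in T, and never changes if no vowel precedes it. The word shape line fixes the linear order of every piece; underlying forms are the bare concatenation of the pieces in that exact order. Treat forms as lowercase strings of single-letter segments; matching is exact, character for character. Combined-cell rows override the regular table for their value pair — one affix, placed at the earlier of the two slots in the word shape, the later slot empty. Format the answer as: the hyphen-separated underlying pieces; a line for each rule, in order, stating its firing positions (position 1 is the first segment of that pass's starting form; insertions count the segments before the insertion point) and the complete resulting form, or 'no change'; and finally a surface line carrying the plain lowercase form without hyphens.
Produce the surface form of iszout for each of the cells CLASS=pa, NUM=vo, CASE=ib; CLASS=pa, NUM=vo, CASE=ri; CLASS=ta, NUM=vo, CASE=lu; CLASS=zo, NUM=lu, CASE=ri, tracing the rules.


cell CLASS=pa, NUM=vo, CASE=ib:
underlying: iszout-bt-ut-z
1. f -> v, k -> g, t -> d / V _ V: no change
2. e -> o, i -> u / B C0 _: no change
3. f -> v, k -> g, p -> b, s -> z, t -> d / _ Z: fires at position(s) 2, 6, 10: izzoudbtudz
surface: izzoudbtudz

cell CLASS=pa, NUM=vo, CASE=ri:
underlying: iszout-bt-ut-ok
1. f -> v, k -> g, t -> d / V _ V: fires at position(s) 10: iszoutbtudok
2. e -> o, i -> u / B C0 _: no change
3. f -> v, k -> g, p -> b, s -> z, t -> d / _ Z: fires at position(s) 2, 6: izzoudbtudok
surface: izzoudbtudok

cell CLASS=ta, NUM=vo, CASE=lu:
underlying: iszout-bt-mel-nu
1. f -> v, k -> g, t -> d / V _ V: no change
2. e -> o, i -> u / B C0 _: fires at position(s) 10: iszoutbtmolnu
3. f -> v, k -> g, p -> b, s -> z, t -> d / _ Z: fires at position(s) 2, 6: izzoudbtmolnu
surface: izzoudbtmolnu

cell CLASS=zo, NUM=lu, CASE=ri:
underlying: iszout-ur-zep-ok
1. f -> v, k -> g, t -> d / V _ V: fires at position(s) 6: iszoudurzepok
2. e -> o, i -> u / B C0 _: fires at position(s) 10: iszoudurzopok
3. f -> v, k -> g, p -> b, s -> z, t -> d / _ Z: fires at position(s) 2: izzoudurzopok
surface: izzoudurzopok


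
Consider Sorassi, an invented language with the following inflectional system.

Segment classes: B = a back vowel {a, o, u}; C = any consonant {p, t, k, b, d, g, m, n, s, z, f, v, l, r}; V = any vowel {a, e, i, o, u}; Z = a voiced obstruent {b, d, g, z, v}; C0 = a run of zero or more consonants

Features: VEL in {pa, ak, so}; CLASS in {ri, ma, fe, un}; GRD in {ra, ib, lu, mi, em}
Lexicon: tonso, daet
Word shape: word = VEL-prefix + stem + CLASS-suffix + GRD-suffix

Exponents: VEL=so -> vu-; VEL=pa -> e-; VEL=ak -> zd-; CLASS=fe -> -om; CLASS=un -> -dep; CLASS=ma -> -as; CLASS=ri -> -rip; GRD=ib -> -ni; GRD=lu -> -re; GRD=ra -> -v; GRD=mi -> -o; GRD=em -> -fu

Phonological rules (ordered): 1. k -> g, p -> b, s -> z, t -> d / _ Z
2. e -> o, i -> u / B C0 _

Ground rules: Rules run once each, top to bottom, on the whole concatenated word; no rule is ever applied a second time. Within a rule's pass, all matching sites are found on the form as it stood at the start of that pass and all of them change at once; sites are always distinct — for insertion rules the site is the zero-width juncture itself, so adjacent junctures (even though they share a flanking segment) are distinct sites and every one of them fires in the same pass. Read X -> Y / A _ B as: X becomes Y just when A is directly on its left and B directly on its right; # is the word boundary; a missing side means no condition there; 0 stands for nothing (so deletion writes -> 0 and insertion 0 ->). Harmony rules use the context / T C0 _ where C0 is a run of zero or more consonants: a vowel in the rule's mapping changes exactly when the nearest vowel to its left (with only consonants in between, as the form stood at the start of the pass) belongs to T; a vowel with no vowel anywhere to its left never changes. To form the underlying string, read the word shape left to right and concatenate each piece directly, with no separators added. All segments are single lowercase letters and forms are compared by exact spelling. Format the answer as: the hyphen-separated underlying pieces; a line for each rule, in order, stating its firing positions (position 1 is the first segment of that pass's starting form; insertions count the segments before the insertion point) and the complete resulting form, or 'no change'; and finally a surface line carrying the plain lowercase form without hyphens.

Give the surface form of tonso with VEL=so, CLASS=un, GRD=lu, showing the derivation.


underlying: vu-tonso-dep-re
1. k -> g, p -> b, s -> z, t -> d / _ Z: no change
2. e -> o, i -> u / B C0 _: fires at position(s) 9: vutonsodopre
surface: vutonsodopre


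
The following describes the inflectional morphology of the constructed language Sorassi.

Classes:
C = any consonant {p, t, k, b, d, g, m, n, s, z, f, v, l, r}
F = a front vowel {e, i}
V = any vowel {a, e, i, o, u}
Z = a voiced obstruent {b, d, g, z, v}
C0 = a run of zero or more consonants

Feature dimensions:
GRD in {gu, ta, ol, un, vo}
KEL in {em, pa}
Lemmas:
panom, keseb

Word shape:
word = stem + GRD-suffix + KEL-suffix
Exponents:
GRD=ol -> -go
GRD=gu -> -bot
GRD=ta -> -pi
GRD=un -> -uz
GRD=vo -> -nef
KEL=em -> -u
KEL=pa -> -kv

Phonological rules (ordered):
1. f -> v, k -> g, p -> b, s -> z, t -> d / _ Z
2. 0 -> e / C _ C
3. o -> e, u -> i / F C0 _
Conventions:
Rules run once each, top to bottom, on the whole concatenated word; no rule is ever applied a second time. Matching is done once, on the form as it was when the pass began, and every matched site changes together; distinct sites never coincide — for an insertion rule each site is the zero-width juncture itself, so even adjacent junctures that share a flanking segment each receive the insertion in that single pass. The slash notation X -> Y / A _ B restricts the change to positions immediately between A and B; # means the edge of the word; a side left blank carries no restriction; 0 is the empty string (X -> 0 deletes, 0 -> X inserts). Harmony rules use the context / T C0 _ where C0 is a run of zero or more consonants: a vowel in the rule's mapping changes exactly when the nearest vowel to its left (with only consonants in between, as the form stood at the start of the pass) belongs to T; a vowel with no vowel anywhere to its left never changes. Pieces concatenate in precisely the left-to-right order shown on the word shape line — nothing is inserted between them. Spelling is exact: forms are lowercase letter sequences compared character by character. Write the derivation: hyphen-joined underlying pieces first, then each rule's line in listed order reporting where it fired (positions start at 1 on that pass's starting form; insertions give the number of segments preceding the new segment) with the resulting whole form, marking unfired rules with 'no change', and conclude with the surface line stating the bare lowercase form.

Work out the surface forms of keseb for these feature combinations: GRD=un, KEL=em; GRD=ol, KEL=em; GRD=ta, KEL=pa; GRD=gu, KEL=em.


cell GRD=un, KEL=em:
underlying: keseb-uz-u
1. f -> v, k -> g, p -> b, s -> z, t -> d / _ Z: no change
2. 0 -> e / C _ C: no change
3. o -> e, u -> i / F C0 _: fires at position(s) 6: kesebizu
surface: kesebizu

cell GRD=ol, KEL=em:
underlying: keseb-go-u
1. f -> v, k -> g, p -> b, s -> z, t -> d / _ Z: no change
2. 0 -> e / C _ C: inserts after position(s) 5: kesebegou
3. o -> e, u -> i / F C0 _: fires at position(s) 8: kesebegeu
surface: kesebegeu

cell GRD=ta, KEL=pa:
underlying: keseb-pi-kv
1. f -> v, k -> g, p -> b, s -> z, t -> d / _ Z: fires at position(s) 8: kesebpigv
2. 0 -> e / C _ C: inserts after position(s) 5, 8: kesebepigev
3. o -> e, u -> i / F C0 _: no change
surface: kesebepigev

cell GRD=gu, KEL=em:
underlying: keseb-bot-u
1. f -> v, k -> g, p -> b, s -> z, t -> d / _ Z: no change
2. 0 -> e / C _ C: inserts after position(s) 5: kesebebotu
3. o -> e, u -> i / F C0 _: fires at position(s) 8: kesebebetu
surface: kesebebetu


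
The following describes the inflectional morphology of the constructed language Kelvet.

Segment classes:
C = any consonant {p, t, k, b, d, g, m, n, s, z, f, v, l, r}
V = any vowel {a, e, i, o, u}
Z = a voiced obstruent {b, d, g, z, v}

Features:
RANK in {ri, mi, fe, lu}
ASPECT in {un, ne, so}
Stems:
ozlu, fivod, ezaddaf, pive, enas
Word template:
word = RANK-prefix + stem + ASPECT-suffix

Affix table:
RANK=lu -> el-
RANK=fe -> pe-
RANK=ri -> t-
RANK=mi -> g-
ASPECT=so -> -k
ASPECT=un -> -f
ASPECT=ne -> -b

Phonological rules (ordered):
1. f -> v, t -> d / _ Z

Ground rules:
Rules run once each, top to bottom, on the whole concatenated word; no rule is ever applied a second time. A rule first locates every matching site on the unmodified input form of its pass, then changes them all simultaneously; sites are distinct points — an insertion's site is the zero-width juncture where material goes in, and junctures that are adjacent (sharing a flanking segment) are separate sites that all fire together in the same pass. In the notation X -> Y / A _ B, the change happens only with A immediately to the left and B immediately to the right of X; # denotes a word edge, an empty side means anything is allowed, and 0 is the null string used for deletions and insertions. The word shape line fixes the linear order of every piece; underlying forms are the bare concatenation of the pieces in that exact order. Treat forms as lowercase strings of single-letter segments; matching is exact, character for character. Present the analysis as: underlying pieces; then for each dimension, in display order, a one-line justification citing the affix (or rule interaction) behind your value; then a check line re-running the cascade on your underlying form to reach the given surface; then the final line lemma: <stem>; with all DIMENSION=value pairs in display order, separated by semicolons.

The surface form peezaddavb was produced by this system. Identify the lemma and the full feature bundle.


underlying: pe-ezaddaf-b
RANK=fe - signalled by the affix pe-
ASPECT=ne - signalled by the affix -b
check: peezaddafb -> peezaddavb
lemma: ezaddaf; RANK=fe; ASPECT=ne


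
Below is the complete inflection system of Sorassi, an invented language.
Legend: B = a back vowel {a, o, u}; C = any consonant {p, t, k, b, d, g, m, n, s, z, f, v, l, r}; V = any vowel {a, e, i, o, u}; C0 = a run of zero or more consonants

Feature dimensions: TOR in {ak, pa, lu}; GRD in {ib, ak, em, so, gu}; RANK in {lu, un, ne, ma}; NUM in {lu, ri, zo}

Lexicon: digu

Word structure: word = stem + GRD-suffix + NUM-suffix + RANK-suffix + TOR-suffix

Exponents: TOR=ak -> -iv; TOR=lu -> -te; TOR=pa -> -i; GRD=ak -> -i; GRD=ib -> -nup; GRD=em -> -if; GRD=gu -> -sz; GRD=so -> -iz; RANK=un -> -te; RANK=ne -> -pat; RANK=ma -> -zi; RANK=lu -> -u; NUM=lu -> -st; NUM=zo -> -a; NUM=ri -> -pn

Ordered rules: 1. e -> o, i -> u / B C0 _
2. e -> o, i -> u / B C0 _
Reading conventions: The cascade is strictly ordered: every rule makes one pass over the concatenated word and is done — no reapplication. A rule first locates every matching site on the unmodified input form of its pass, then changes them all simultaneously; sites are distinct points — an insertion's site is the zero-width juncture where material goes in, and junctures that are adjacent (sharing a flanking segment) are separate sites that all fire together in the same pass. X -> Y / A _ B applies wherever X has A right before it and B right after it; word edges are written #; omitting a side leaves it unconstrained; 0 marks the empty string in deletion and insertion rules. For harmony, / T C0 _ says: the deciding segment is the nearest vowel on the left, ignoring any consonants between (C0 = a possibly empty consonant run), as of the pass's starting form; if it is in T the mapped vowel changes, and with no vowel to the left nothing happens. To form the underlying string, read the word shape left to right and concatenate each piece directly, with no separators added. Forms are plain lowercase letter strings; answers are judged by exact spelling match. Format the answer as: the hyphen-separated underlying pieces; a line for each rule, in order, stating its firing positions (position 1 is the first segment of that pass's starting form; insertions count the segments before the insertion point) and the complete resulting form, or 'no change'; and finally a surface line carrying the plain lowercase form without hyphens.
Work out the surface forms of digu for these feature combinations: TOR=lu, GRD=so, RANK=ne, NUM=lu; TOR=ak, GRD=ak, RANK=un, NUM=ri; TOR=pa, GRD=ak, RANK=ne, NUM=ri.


cell TOR=lu, GRD=so, RANK=ne, NUM=lu:
underlying: digu-iz-st-pat-te
1. e -> o, i -> u / B C0 _: fires at position(s) 5, 13: diguuzstpatto
2. e -> o, i -> u / B C0 _: no change
surface: diguuzstpatto

cell TOR=ak, GRD=ak, RANK=un, NUM=ri:
underlying: digu-i-pn-te-iv
1. e -> o, i -> u / B C0 _: fires at position(s) 5: diguupnteiv
2. e -> o, i -> u / B C0 _: fires at position(s) 9: diguupntoiv
surface: diguupntoiv

cell TOR=pa, GRD=ak, RANK=ne, NUM=ri:
underlying: digu-i-pn-pat-i
1. e -> o, i -> u / B C0 _: fires at position(s) 5, 11: diguupnpatu
2. e -> o, i -> u / B C0 _: no change
surface: diguupnpatu


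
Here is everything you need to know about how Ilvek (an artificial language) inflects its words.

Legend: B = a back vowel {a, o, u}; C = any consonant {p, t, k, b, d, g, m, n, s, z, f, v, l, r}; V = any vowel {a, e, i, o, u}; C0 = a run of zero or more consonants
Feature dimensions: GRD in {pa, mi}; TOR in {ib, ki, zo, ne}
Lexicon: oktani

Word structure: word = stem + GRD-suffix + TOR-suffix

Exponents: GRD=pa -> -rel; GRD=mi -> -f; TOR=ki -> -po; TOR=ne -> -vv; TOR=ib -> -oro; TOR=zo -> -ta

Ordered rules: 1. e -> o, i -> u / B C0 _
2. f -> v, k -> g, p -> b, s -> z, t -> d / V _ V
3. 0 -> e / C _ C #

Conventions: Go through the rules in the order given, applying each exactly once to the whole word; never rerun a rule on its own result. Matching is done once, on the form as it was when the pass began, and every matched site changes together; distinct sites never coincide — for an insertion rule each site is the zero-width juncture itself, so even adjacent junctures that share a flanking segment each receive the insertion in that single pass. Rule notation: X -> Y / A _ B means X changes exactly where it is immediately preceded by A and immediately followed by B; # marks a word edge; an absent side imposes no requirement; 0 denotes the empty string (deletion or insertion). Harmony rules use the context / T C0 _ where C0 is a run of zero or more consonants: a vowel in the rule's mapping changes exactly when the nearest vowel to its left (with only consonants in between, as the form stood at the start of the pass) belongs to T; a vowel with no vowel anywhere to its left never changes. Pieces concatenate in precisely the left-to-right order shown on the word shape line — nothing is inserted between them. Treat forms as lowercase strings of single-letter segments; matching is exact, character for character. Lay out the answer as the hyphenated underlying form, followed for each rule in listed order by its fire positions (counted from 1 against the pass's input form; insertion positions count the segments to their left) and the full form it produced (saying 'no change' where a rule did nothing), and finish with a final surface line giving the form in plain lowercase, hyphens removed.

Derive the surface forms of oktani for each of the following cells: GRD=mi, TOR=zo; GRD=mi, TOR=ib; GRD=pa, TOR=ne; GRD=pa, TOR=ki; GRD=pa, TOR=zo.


cell GRD=mi, TOR=zo:
underlying: oktani-f-ta
1. e -> o, i -> u / B C0 _: fires at position(s) 6: oktanufta
2. f -> v, k -> g, p -> b, s -> z, t -> d / V _ V: no change
3. 0 -> e / C _ C #: no change
surface: oktanufta

cell GRD=mi, TOR=ib:
underlying: oktani-f-oro
1. e -> o, i -> u / B C0 _: fires at position(s) 6: oktanuforo
2. f -> v, k -> g, p -> b, s -> z, t -> d / V _ V: fires at position(s) 7: oktanuvoro
3. 0 -> e / C _ C #: no change
surface: oktanuvoro

cell GRD=pa, TOR=ne:
underlying: oktani-rel-vv
1. e -> o, i -> u / B C0 _: fires at position(s) 6: oktanurelvv
2. f -> v, k -> g, p -> b, s -> z, t -> d / V _ V: no change
3. 0 -> e / C _ C #: inserts after position(s) 10: oktanurelvev
surface: oktanurelvev

cell GRD=pa, TOR=ki:
underlying: oktani-rel-po
1. e -> o, i -> u / B C0 _: fires at position(s) 6: oktanurelpo
2. f -> v, k -> g, p -> b, s -> z, t -> d / V _ V: no change
3. 0 -> e / C _ C #: no change
surface: oktanurelpo

cell GRD=pa, TOR=zo:
underlying: oktani-rel-ta
1. e -> o, i -> u / B C0 _: fires at position(s) 6: oktanurelta
2. f -> v, k -> g, p -> b, s -> z, t -> d / V _ V: no change
3. 0 -> e / C _ C #: no change
surface: oktanurelta


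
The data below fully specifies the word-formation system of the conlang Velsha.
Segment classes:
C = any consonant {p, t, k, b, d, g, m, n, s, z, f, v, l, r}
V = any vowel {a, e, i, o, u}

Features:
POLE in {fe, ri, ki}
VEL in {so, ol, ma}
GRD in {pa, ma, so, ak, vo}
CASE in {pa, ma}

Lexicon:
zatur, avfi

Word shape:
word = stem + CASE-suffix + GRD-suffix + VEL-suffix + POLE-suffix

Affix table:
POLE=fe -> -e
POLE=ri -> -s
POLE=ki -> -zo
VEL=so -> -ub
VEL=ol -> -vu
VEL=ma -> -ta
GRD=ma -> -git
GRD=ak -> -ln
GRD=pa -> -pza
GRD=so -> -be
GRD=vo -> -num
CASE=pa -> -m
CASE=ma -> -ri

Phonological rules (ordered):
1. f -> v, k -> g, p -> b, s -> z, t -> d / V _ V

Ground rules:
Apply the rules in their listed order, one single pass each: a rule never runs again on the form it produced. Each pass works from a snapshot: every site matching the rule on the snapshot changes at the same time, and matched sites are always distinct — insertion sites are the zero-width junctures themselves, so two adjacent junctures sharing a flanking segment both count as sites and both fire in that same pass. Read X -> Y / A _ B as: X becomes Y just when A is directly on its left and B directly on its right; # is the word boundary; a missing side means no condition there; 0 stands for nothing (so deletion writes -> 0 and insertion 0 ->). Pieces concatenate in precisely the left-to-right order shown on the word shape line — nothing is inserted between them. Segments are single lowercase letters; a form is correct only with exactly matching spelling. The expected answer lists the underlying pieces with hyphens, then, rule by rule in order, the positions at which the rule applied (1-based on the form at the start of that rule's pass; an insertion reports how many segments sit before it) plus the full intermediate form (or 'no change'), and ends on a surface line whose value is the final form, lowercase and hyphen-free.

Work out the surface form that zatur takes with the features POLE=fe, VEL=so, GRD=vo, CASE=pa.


underlying: zatur-m-num-ub-e
1. f -> v, k -> g, p -> b, s -> z, t -> d / V _ V: fires at position(s) 3: zadurmnumube
surface: zadurmnumube


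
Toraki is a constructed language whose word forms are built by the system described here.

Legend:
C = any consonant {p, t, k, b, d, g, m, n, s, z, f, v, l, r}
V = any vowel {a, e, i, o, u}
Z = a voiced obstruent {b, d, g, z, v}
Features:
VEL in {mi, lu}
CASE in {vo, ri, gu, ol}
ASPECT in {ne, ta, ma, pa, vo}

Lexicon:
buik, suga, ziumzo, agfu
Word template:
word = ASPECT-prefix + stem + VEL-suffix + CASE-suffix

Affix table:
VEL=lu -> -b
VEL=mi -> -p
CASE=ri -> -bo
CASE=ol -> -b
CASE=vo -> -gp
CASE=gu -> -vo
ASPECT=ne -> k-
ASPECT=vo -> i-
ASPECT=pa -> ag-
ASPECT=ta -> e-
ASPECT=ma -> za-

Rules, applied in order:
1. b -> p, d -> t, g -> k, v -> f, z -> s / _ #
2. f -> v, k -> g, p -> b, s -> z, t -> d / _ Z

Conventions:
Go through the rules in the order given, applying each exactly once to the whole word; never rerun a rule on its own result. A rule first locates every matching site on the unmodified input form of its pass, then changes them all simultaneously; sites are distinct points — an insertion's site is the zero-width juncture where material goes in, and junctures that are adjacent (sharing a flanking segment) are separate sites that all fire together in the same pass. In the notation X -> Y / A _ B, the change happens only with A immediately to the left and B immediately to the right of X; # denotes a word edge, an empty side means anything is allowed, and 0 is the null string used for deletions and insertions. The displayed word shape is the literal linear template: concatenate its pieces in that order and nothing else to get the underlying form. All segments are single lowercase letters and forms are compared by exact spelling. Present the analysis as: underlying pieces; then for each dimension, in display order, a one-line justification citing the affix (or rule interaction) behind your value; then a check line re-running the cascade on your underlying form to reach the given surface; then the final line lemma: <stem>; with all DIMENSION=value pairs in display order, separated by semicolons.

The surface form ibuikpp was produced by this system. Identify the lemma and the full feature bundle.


underlying: i-buik-p-b
VEL=mi - signalled by the affix -p
CASE=ol - signalled by the affix -b
ASPECT=vo - signalled by the affix i-
check: ibuikpb -> ibuikpp -> ibuikpp
lemma: buik; VEL=mi; CASE=ol; ASPECT=vo


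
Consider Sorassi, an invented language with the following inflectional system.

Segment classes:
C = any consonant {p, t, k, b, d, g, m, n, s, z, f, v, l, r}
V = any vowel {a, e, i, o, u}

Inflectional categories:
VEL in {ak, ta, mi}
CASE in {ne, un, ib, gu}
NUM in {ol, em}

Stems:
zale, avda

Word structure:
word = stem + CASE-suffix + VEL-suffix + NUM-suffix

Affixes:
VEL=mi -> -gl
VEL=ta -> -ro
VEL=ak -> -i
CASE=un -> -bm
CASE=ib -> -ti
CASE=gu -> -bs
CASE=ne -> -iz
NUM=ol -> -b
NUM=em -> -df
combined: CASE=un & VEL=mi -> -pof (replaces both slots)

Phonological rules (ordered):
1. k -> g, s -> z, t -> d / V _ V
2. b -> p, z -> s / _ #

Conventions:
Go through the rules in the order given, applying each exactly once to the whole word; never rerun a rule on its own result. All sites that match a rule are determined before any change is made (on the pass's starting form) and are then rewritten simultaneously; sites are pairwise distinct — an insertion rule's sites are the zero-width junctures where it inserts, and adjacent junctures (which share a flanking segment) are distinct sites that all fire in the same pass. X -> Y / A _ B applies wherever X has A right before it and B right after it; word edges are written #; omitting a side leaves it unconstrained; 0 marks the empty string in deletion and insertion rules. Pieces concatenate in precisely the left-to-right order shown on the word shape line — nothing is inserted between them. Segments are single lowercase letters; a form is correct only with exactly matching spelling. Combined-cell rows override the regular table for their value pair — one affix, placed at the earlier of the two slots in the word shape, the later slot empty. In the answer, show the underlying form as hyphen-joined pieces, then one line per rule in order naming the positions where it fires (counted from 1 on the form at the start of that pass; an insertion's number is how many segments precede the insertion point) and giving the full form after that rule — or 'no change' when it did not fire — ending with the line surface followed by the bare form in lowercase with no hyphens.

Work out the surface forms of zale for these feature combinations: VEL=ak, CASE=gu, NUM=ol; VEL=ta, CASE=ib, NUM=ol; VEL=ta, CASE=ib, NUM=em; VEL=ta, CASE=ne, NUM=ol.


cell VEL=ak, CASE=gu, NUM=ol:
underlying: zale-bs-i-b
1. k -> g, s -> z, t -> d / V _ V: no change
2. b -> p, z -> s / _ #: fires at position(s) 8: zalebsip
surface: zalebsip

cell VEL=ta, CASE=ib, NUM=ol:
underlying: zale-ti-ro-b
1. k -> g, s -> z, t -> d / V _ V: fires at position(s) 5: zaledirob
2. b -> p, z -> s / _ #: fires at position(s) 9: zaledirop
surface: zaledirop

cell VEL=ta, CASE=ib, NUM=em:
underlying: zale-ti-ro-df
1. k -> g, s -> z, t -> d / V _ V: fires at position(s) 5: zaledirodf
2. b -> p, z -> s / _ #: no change
surface: zaledirodf

cell VEL=ta, CASE=ne, NUM=ol:
underlying: zale-iz-ro-b
1. k -> g, s -> z, t -> d / V _ V: no change
2. b -> p, z -> s / _ #: fires at position(s) 9: zaleizrop
surface: zaleizrop


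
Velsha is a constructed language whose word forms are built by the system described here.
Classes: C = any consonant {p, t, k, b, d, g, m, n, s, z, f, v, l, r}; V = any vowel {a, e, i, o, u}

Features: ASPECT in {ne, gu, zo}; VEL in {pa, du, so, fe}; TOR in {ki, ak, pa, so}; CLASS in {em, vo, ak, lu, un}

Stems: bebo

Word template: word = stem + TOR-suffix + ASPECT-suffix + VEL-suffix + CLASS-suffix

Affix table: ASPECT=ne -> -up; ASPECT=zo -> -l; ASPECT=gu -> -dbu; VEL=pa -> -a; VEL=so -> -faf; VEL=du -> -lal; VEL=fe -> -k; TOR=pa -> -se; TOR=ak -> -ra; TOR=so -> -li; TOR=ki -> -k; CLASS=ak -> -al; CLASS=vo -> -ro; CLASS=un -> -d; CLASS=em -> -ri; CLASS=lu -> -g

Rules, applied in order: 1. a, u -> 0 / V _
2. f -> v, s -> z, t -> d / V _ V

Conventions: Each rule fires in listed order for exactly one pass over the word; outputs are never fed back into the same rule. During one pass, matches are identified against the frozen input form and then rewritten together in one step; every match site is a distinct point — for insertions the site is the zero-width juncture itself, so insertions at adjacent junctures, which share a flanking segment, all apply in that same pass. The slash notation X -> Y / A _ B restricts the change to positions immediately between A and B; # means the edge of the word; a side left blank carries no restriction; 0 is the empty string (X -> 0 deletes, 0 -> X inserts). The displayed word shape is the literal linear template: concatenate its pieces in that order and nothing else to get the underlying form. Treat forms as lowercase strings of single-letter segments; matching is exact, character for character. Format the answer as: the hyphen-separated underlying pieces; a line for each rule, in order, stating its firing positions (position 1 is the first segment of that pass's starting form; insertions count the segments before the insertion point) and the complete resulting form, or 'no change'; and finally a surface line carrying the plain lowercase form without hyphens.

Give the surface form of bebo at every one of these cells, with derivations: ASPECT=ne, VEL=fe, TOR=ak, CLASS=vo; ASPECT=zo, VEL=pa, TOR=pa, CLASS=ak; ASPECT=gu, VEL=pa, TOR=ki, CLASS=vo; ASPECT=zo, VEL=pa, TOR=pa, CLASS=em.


cell ASPECT=ne, VEL=fe, TOR=ak, CLASS=vo:
underlying: bebo-ra-up-k-ro
1. a, u -> 0 / V _: fires at position(s) 7: beborapkro
2. f -> v, s -> z, t -> d / V _ V: no change
surface: beborapkro

cell ASPECT=zo, VEL=pa, TOR=pa, CLASS=ak:
underlying: bebo-se-l-a-al
1. a, u -> 0 / V _: fires at position(s) 9: beboselal
2. f -> v, s -> z, t -> d / V _ V: fires at position(s) 5: bebozelal
surface: bebozelal

cell ASPECT=gu, VEL=pa, TOR=ki, CLASS=vo:
underlying: bebo-k-dbu-a-ro
1. a, u -> 0 / V _: fires at position(s) 9: bebokdburo
2. f -> v, s -> z, t -> d / V _ V: no change
surface: bebokdburo

cell ASPECT=zo, VEL=pa, TOR=pa, CLASS=em:
underlying: bebo-se-l-a-ri
1. a, u -> 0 / V _: no change
2. f -> v, s -> z, t -> d / V _ V: fires at position(s) 5: bebozelari
surface: bebozelari
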